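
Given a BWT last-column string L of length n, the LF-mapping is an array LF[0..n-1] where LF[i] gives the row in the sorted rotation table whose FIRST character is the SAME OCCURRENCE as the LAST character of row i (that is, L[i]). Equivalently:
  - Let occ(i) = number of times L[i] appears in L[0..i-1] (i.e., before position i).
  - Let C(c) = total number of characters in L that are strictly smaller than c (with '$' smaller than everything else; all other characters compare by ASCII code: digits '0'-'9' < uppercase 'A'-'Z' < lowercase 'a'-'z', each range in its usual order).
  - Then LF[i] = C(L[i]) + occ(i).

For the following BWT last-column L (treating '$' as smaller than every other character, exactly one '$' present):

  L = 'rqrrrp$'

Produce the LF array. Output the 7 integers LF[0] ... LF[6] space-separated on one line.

Answer: 3 2 4 5 6 1 0

Derivation:
Char counts: '$':1, 'p':1, 'q':1, 'r':4
C (first-col start): C('$')=0, C('p')=1, C('q')=2, C('r')=3
L[0]='r': occ=0, LF[0]=C('r')+0=3+0=3
L[1]='q': occ=0, LF[1]=C('q')+0=2+0=2
L[2]='r': occ=1, LF[2]=C('r')+1=3+1=4
L[3]='r': occ=2, LF[3]=C('r')+2=3+2=5
L[4]='r': occ=3, LF[4]=C('r')+3=3+3=6
L[5]='p': occ=0, LF[5]=C('p')+0=1+0=1
L[6]='$': occ=0, LF[6]=C('$')+0=0+0=0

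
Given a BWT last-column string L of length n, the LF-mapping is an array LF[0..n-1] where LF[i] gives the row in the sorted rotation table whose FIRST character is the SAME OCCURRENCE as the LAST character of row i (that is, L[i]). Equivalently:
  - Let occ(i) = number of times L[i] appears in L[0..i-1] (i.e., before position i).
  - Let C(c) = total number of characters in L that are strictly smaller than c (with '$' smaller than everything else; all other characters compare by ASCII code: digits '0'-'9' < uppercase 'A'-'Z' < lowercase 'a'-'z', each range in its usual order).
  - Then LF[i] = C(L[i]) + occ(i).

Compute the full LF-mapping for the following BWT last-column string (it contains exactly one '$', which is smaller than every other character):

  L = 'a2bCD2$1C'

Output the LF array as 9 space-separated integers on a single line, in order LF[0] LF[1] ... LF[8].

Answer: 7 2 8 4 6 3 0 1 5

Derivation:
Char counts: '$':1, '1':1, '2':2, 'C':2, 'D':1, 'a':1, 'b':1
C (first-col start): C('$')=0, C('1')=1, C('2')=2, C('C')=4, C('D')=6, C('a')=7, C('b')=8
L[0]='a': occ=0, LF[0]=C('a')+0=7+0=7
L[1]='2': occ=0, LF[1]=C('2')+0=2+0=2
L[2]='b': occ=0, LF[2]=C('b')+0=8+0=8
L[3]='C': occ=0, LF[3]=C('C')+0=4+0=4
L[4]='D': occ=0, LF[4]=C('D')+0=6+0=6
L[5]='2': occ=1, LF[5]=C('2')+1=2+1=3
L[6]='$': occ=0, LF[6]=C('$')+0=0+0=0
L[7]='1': occ=0, LF[7]=C('1')+0=1+0=1
L[8]='C': occ=1, LF[8]=C('C')+1=4+1=5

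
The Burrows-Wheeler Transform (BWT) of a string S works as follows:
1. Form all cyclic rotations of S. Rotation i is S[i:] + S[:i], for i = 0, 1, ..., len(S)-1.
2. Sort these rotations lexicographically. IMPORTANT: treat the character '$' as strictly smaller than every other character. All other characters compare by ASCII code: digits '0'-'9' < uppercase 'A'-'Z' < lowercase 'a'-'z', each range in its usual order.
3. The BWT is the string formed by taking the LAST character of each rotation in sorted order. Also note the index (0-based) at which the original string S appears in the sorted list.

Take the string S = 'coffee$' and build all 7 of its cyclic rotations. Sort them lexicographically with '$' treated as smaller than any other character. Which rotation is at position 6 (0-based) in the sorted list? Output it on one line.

Answer: offee$c

Derivation:
All 7 rotations (rotation i = S[i:]+S[:i]):
  rot[0] = coffee$
  rot[1] = offee$c
  rot[2] = ffee$co
  rot[3] = fee$cof
  rot[4] = ee$coff
  rot[5] = e$coffe
  rot[6] = $coffee
Sorted (with $ < everything):
  sorted[0] = $coffee
  sorted[1] = coffee$
  sorted[2] = e$coffe
  sorted[3] = ee$coff
  sorted[4] = fee$cof
  sorted[5] = ffee$co
  sorted[6] = offee$c
sorted[6] = offee$c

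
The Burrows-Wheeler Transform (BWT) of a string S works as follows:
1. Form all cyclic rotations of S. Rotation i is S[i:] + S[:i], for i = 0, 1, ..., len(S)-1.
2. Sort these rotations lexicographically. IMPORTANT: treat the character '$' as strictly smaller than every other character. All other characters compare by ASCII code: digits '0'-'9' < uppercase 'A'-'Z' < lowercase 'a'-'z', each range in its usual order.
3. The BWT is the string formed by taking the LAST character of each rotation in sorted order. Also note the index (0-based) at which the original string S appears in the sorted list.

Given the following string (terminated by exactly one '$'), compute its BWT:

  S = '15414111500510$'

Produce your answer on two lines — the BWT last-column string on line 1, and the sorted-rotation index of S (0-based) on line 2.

Answer: 015054141$15101
9

Derivation:
All 15 rotations (rotation i = S[i:]+S[:i]):
  rot[0] = 15414111500510$
  rot[1] = 5414111500510$1
  rot[2] = 414111500510$15
  rot[3] = 14111500510$154
  rot[4] = 4111500510$1541
  rot[5] = 111500510$15414
  rot[6] = 11500510$154141
  rot[7] = 1500510$1541411
  rot[8] = 500510$15414111
  rot[9] = 00510$154141115
  rot[10] = 0510$1541411150
  rot[11] = 510$15414111500
  rot[12] = 10$154141115005
  rot[13] = 0$1541411150051
  rot[14] = $15414111500510
Sorted (with $ < everything):
  sorted[0] = $15414111500510  (last char: '0')
  sorted[1] = 0$1541411150051  (last char: '1')
  sorted[2] = 00510$154141115  (last char: '5')
  sorted[3] = 0510$1541411150  (last char: '0')
  sorted[4] = 10$154141115005  (last char: '5')
  sorted[5] = 111500510$15414  (last char: '4')
  sorted[6] = 11500510$154141  (last char: '1')
  sorted[7] = 14111500510$154  (last char: '4')
  sorted[8] = 1500510$1541411  (last char: '1')
  sorted[9] = 15414111500510$  (last char: '$')
  sorted[10] = 4111500510$1541  (last char: '1')
  sorted[11] = 414111500510$15  (last char: '5')
  sorted[12] = 500510$15414111  (last char: '1')
  sorted[13] = 510$15414111500  (last char: '0')
  sorted[14] = 5414111500510$1  (last char: '1')
Last column: 015054141$15101
Original string S is at sorted index 9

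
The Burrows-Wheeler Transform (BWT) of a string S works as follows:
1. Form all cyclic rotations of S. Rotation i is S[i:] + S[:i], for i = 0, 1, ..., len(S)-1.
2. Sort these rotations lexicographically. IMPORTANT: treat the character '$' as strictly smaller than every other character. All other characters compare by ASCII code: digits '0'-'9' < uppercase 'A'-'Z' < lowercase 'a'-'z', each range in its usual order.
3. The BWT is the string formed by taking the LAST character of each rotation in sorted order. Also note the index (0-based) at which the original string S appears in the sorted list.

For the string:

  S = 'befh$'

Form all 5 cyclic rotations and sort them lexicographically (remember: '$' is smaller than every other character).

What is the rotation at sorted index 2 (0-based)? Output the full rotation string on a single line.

All 5 rotations (rotation i = S[i:]+S[:i]):
  rot[0] = befh$
  rot[1] = efh$b
  rot[2] = fh$be
  rot[3] = h$bef
  rot[4] = $befh
Sorted (with $ < everything):
  sorted[0] = $befh
  sorted[1] = befh$
  sorted[2] = efh$b
  sorted[3] = fh$be
  sorted[4] = h$bef
sorted[2] = efh$b

Answer: efh$b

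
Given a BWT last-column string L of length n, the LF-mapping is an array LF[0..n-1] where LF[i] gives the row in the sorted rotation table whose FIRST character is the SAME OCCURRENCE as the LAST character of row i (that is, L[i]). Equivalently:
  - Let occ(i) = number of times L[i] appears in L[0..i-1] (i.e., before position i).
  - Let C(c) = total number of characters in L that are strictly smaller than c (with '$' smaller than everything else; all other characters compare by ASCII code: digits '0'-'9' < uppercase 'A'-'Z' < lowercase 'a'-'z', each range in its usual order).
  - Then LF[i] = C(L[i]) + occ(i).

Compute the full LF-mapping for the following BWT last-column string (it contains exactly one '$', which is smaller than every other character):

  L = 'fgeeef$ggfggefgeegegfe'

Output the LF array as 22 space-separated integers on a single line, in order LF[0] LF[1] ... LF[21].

Answer: 9 14 1 2 3 10 0 15 16 11 17 18 4 12 19 5 6 20 7 21 13 8

Derivation:
Char counts: '$':1, 'e':8, 'f':5, 'g':8
C (first-col start): C('$')=0, C('e')=1, C('f')=9, C('g')=14
L[0]='f': occ=0, LF[0]=C('f')+0=9+0=9
L[1]='g': occ=0, LF[1]=C('g')+0=14+0=14
L[2]='e': occ=0, LF[2]=C('e')+0=1+0=1
L[3]='e': occ=1, LF[3]=C('e')+1=1+1=2
L[4]='e': occ=2, LF[4]=C('e')+2=1+2=3
L[5]='f': occ=1, LF[5]=C('f')+1=9+1=10
L[6]='$': occ=0, LF[6]=C('$')+0=0+0=0
L[7]='g': occ=1, LF[7]=C('g')+1=14+1=15
L[8]='g': occ=2, LF[8]=C('g')+2=14+2=16
L[9]='f': occ=2, LF[9]=C('f')+2=9+2=11
L[10]='g': occ=3, LF[10]=C('g')+3=14+3=17
L[11]='g': occ=4, LF[11]=C('g')+4=14+4=18
L[12]='e': occ=3, LF[12]=C('e')+3=1+3=4
L[13]='f': occ=3, LF[13]=C('f')+3=9+3=12
L[14]='g': occ=5, LF[14]=C('g')+5=14+5=19
L[15]='e': occ=4, LF[15]=C('e')+4=1+4=5
L[16]='e': occ=5, LF[16]=C('e')+5=1+5=6
L[17]='g': occ=6, LF[17]=C('g')+6=14+6=20
L[18]='e': occ=6, LF[18]=C('e')+6=1+6=7
L[19]='g': occ=7, LF[19]=C('g')+7=14+7=21
L[20]='f': occ=4, LF[20]=C('f')+4=9+4=13
L[21]='e': occ=7, LF[21]=C('e')+7=1+7=8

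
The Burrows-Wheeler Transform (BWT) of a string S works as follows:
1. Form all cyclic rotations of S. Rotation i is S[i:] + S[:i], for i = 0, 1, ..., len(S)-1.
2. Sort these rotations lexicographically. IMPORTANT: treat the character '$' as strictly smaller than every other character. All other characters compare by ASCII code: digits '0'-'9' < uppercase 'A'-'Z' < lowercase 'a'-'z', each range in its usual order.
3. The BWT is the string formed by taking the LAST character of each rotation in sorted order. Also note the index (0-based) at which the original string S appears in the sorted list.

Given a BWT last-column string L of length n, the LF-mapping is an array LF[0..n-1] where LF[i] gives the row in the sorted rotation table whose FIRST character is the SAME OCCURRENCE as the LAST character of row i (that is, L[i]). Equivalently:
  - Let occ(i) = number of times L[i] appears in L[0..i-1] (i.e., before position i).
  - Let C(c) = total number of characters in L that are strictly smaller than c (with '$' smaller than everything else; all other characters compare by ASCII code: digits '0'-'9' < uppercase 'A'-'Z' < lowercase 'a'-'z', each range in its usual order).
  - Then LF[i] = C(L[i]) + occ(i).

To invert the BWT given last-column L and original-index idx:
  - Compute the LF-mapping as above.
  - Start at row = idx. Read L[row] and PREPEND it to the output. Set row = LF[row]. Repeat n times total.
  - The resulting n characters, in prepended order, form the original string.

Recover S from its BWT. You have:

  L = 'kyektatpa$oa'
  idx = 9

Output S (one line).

LF mapping: 5 11 4 6 9 1 10 8 2 0 7 3
Walk LF starting at row 9, prepending L[row]:
  step 1: row=9, L[9]='$', prepend. Next row=LF[9]=0
  step 2: row=0, L[0]='k', prepend. Next row=LF[0]=5
  step 3: row=5, L[5]='a', prepend. Next row=LF[5]=1
  step 4: row=1, L[1]='y', prepend. Next row=LF[1]=11
  step 5: row=11, L[11]='a', prepend. Next row=LF[11]=3
  step 6: row=3, L[3]='k', prepend. Next row=LF[3]=6
  step 7: row=6, L[6]='t', prepend. Next row=LF[6]=10
  step 8: row=10, L[10]='o', prepend. Next row=LF[10]=7
  step 9: row=7, L[7]='p', prepend. Next row=LF[7]=8
  step 10: row=8, L[8]='a', prepend. Next row=LF[8]=2
  step 11: row=2, L[2]='e', prepend. Next row=LF[2]=4
  step 12: row=4, L[4]='t', prepend. Next row=LF[4]=9
Reversed output: teapotkayak$

Answer: teapotkayak$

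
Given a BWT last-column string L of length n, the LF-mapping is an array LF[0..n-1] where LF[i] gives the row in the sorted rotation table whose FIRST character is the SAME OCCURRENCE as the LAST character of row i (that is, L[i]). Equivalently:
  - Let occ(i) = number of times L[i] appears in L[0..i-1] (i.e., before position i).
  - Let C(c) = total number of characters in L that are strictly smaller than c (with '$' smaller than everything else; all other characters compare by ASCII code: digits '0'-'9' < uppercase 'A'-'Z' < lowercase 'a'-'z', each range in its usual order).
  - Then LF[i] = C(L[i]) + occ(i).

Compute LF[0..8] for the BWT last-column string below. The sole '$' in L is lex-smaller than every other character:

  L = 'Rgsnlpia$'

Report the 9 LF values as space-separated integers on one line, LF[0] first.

Answer: 1 3 8 6 5 7 4 2 0

Derivation:
Char counts: '$':1, 'R':1, 'a':1, 'g':1, 'i':1, 'l':1, 'n':1, 'p':1, 's':1
C (first-col start): C('$')=0, C('R')=1, C('a')=2, C('g')=3, C('i')=4, C('l')=5, C('n')=6, C('p')=7, C('s')=8
L[0]='R': occ=0, LF[0]=C('R')+0=1+0=1
L[1]='g': occ=0, LF[1]=C('g')+0=3+0=3
L[2]='s': occ=0, LF[2]=C('s')+0=8+0=8
L[3]='n': occ=0, LF[3]=C('n')+0=6+0=6
L[4]='l': occ=0, LF[4]=C('l')+0=5+0=5
L[5]='p': occ=0, LF[5]=C('p')+0=7+0=7
L[6]='i': occ=0, LF[6]=C('i')+0=4+0=4
L[7]='a': occ=0, LF[7]=C('a')+0=2+0=2
L[8]='$': occ=0, LF[8]=C('$')+0=0+0=0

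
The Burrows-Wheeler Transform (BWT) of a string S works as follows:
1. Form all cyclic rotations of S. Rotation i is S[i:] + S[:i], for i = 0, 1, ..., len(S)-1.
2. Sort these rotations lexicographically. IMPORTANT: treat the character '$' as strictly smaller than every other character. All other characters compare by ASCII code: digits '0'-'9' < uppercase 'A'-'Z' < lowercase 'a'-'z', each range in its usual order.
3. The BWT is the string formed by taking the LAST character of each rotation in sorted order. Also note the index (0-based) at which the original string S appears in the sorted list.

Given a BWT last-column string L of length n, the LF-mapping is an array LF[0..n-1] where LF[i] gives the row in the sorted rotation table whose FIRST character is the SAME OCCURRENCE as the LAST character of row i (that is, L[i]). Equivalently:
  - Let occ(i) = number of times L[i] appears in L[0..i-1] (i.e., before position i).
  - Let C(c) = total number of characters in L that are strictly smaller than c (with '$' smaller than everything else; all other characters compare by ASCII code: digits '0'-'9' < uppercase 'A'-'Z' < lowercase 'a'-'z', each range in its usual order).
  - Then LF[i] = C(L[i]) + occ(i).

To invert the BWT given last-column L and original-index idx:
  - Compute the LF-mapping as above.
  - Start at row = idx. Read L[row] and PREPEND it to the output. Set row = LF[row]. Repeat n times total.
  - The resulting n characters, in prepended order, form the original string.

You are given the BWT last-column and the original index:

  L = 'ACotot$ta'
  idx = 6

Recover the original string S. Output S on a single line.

Answer: tattooCA$

Derivation:
LF mapping: 1 2 4 6 5 7 0 8 3
Walk LF starting at row 6, prepending L[row]:
  step 1: row=6, L[6]='$', prepend. Next row=LF[6]=0
  step 2: row=0, L[0]='A', prepend. Next row=LF[0]=1
  step 3: row=1, L[1]='C', prepend. Next row=LF[1]=2
  step 4: row=2, L[2]='o', prepend. Next row=LF[2]=4
  step 5: row=4, L[4]='o', prepend. Next row=LF[4]=5
  step 6: row=5, L[5]='t', prepend. Next row=LF[5]=7
  step 7: row=7, L[7]='t', prepend. Next row=LF[7]=8
  step 8: row=8, L[8]='a', prepend. Next row=LF[8]=3
  step 9: row=3, L[3]='t', prepend. Next row=LF[3]=6
Reversed output: tattooCA$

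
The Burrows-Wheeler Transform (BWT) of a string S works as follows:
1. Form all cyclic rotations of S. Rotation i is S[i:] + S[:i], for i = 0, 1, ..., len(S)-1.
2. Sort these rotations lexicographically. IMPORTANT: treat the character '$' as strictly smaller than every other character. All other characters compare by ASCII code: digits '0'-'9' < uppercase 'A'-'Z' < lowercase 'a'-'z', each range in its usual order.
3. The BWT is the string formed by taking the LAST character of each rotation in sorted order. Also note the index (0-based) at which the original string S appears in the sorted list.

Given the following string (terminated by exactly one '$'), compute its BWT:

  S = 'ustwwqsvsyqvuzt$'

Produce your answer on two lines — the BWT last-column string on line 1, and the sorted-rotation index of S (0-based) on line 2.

All 16 rotations (rotation i = S[i:]+S[:i]):
  rot[0] = ustwwqsvsyqvuzt$
  rot[1] = stwwqsvsyqvuzt$u
  rot[2] = twwqsvsyqvuzt$us
  rot[3] = wwqsvsyqvuzt$ust
  rot[4] = wqsvsyqvuzt$ustw
  rot[5] = qsvsyqvuzt$ustww
  rot[6] = svsyqvuzt$ustwwq
  rot[7] = vsyqvuzt$ustwwqs
  rot[8] = syqvuzt$ustwwqsv
  rot[9] = yqvuzt$ustwwqsvs
  rot[10] = qvuzt$ustwwqsvsy
  rot[11] = vuzt$ustwwqsvsyq
  rot[12] = uzt$ustwwqsvsyqv
  rot[13] = zt$ustwwqsvsyqvu
  rot[14] = t$ustwwqsvsyqvuz
  rot[15] = $ustwwqsvsyqvuzt
Sorted (with $ < everything):
  sorted[0] = $ustwwqsvsyqvuzt  (last char: 't')
  sorted[1] = qsvsyqvuzt$ustww  (last char: 'w')
  sorted[2] = qvuzt$ustwwqsvsy  (last char: 'y')
  sorted[3] = stwwqsvsyqvuzt$u  (last char: 'u')
  sorted[4] = svsyqvuzt$ustwwq  (last char: 'q')
  sorted[5] = syqvuzt$ustwwqsv  (last char: 'v')
  sorted[6] = t$ustwwqsvsyqvuz  (last char: 'z')
  sorted[7] = twwqsvsyqvuzt$us  (last char: 's')
  sorted[8] = ustwwqsvsyqvuzt$  (last char: '$')
  sorted[9] = uzt$ustwwqsvsyqv  (last char: 'v')
  sorted[10] = vsyqvuzt$ustwwqs  (last char: 's')
  sorted[11] = vuzt$ustwwqsvsyq  (last char: 'q')
  sorted[12] = wqsvsyqvuzt$ustw  (last char: 'w')
  sorted[13] = wwqsvsyqvuzt$ust  (last char: 't')
  sorted[14] = yqvuzt$ustwwqsvs  (last char: 's')
  sorted[15] = zt$ustwwqsvsyqvu  (last char: 'u')
Last column: twyuqvzs$vsqwtsu
Original string S is at sorted index 8

Answer: twyuqvzs$vsqwtsu
8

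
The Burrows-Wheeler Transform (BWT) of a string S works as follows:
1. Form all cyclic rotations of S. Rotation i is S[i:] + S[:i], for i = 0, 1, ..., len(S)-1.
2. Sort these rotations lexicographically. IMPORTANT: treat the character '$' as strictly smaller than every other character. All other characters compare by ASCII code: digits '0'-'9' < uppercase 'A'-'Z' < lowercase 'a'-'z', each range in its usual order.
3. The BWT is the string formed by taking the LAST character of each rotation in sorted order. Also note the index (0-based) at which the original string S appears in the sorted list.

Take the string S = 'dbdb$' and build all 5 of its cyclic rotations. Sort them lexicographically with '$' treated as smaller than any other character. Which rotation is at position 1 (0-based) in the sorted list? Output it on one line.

Answer: b$dbd

Derivation:
All 5 rotations (rotation i = S[i:]+S[:i]):
  rot[0] = dbdb$
  rot[1] = bdb$d
  rot[2] = db$db
  rot[3] = b$dbd
  rot[4] = $dbdb
Sorted (with $ < everything):
  sorted[0] = $dbdb
  sorted[1] = b$dbd
  sorted[2] = bdb$d
  sorted[3] = db$db
  sorted[4] = dbdb$
sorted[1] = b$dbd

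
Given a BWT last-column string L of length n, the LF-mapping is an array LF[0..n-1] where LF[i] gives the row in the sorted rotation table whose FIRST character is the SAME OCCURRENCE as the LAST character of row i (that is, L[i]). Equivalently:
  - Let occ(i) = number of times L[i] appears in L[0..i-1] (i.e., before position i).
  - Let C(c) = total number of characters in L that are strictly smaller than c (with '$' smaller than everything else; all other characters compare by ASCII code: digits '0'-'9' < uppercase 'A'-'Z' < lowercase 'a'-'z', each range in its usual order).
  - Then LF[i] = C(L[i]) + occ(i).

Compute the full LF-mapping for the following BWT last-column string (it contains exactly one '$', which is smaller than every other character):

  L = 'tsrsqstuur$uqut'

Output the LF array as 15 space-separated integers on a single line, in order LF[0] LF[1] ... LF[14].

Char counts: '$':1, 'q':2, 'r':2, 's':3, 't':3, 'u':4
C (first-col start): C('$')=0, C('q')=1, C('r')=3, C('s')=5, C('t')=8, C('u')=11
L[0]='t': occ=0, LF[0]=C('t')+0=8+0=8
L[1]='s': occ=0, LF[1]=C('s')+0=5+0=5
L[2]='r': occ=0, LF[2]=C('r')+0=3+0=3
L[3]='s': occ=1, LF[3]=C('s')+1=5+1=6
L[4]='q': occ=0, LF[4]=C('q')+0=1+0=1
L[5]='s': occ=2, LF[5]=C('s')+2=5+2=7
L[6]='t': occ=1, LF[6]=C('t')+1=8+1=9
L[7]='u': occ=0, LF[7]=C('u')+0=11+0=11
L[8]='u': occ=1, LF[8]=C('u')+1=11+1=12
L[9]='r': occ=1, LF[9]=C('r')+1=3+1=4
L[10]='$': occ=0, LF[10]=C('$')+0=0+0=0
L[11]='u': occ=2, LF[11]=C('u')+2=11+2=13
L[12]='q': occ=1, LF[12]=C('q')+1=1+1=2
L[13]='u': occ=3, LF[13]=C('u')+3=11+3=14
L[14]='t': occ=2, LF[14]=C('t')+2=8+2=10

Answer: 8 5 3 6 1 7 9 11 12 4 0 13 2 14 10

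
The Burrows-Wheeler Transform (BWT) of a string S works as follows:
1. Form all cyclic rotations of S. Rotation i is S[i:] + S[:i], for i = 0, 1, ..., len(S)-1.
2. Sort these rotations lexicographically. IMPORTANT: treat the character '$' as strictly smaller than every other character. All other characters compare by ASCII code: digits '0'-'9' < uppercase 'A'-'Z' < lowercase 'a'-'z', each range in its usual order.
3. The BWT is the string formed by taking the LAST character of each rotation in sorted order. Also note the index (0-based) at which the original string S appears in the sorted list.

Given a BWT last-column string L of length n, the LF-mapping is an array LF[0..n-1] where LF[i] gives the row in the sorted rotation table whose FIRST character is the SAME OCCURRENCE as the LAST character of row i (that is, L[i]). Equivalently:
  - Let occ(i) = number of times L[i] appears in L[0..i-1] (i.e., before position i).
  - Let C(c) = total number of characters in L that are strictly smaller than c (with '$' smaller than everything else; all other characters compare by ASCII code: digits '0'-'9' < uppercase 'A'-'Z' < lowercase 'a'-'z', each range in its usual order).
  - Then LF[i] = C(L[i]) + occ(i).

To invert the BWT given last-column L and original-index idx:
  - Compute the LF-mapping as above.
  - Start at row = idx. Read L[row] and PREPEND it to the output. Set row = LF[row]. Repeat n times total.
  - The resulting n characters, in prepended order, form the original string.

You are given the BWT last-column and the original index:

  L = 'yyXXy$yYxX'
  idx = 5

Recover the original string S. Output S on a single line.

Answer: xyYyXXXyy$

Derivation:
LF mapping: 6 7 1 2 8 0 9 4 5 3
Walk LF starting at row 5, prepending L[row]:
  step 1: row=5, L[5]='$', prepend. Next row=LF[5]=0
  step 2: row=0, L[0]='y', prepend. Next row=LF[0]=6
  step 3: row=6, L[6]='y', prepend. Next row=LF[6]=9
  step 4: row=9, L[9]='X', prepend. Next row=LF[9]=3
  step 5: row=3, L[3]='X', prepend. Next row=LF[3]=2
  step 6: row=2, L[2]='X', prepend. Next row=LF[2]=1
  step 7: row=1, L[1]='y', prepend. Next row=LF[1]=7
  step 8: row=7, L[7]='Y', prepend. Next row=LF[7]=4
  step 9: row=4, L[4]='y', prepend. Next row=LF[4]=8
  step 10: row=8, L[8]='x', prepend. Next row=LF[8]=5
Reversed output: xyYyXXXyy$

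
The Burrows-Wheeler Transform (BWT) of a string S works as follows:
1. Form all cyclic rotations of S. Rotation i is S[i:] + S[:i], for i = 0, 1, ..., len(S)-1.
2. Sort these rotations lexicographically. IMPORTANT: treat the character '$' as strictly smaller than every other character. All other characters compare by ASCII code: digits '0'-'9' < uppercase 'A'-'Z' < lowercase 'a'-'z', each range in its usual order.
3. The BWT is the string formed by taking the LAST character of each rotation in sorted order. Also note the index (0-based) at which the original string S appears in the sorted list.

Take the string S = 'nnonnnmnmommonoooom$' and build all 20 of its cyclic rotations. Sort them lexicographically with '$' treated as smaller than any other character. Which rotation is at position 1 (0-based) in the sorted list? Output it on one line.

All 20 rotations (rotation i = S[i:]+S[:i]):
  rot[0] = nnonnnmnmommonoooom$
  rot[1] = nonnnmnmommonoooom$n
  rot[2] = onnnmnmommonoooom$nn
  rot[3] = nnnmnmommonoooom$nno
  rot[4] = nnmnmommonoooom$nnon
  rot[5] = nmnmommonoooom$nnonn
  rot[6] = mnmommonoooom$nnonnn
  rot[7] = nmommonoooom$nnonnnm
  rot[8] = mommonoooom$nnonnnmn
  rot[9] = ommonoooom$nnonnnmnm
  rot[10] = mmonoooom$nnonnnmnmo
  rot[11] = monoooom$nnonnnmnmom
  rot[12] = onoooom$nnonnnmnmomm
  rot[13] = noooom$nnonnnmnmommo
  rot[14] = oooom$nnonnnmnmommon
  rot[15] = ooom$nnonnnmnmommono
  rot[16] = oom$nnonnnmnmommonoo
  rot[17] = om$nnonnnmnmommonooo
  rot[18] = m$nnonnnmnmommonoooo
  rot[19] = $nnonnnmnmommonoooom
Sorted (with $ < everything):
  sorted[0] = $nnonnnmnmommonoooom
  sorted[1] = m$nnonnnmnmommonoooo
  sorted[2] = mmonoooom$nnonnnmnmo
  sorted[3] = mnmommonoooom$nnonnn
  sorted[4] = mommonoooom$nnonnnmn
  sorted[5] = monoooom$nnonnnmnmom
  sorted[6] = nmnmommonoooom$nnonn
  sorted[7] = nmommonoooom$nnonnnm
  sorted[8] = nnmnmommonoooom$nnon
  sorted[9] = nnnmnmommonoooom$nno
  sorted[10] = nnonnnmnmommonoooom$
  sorted[11] = nonnnmnmommonoooom$n
  sorted[12] = noooom$nnonnnmnmommo
  sorted[13] = om$nnonnnmnmommonooo
  sorted[14] = ommonoooom$nnonnnmnm
  sorted[15] = onnnmnmommonoooom$nn
  sorted[16] = onoooom$nnonnnmnmomm
  sorted[17] = oom$nnonnnmnmommonoo
  sorted[18] = ooom$nnonnnmnmommono
  sorted[19] = oooom$nnonnnmnmommon
sorted[1] = m$nnonnnmnmommonoooo

Answer: m$nnonnnmnmommonoooo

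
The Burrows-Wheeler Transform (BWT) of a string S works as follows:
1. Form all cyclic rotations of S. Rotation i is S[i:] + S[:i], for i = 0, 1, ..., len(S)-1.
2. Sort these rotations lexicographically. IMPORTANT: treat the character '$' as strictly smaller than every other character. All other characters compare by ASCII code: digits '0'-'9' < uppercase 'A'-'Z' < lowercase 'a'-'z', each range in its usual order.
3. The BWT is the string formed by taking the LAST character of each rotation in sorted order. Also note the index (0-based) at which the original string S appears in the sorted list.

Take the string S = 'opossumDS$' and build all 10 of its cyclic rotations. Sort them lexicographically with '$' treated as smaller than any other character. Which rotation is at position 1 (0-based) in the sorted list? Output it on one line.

All 10 rotations (rotation i = S[i:]+S[:i]):
  rot[0] = opossumDS$
  rot[1] = possumDS$o
  rot[2] = ossumDS$op
  rot[3] = ssumDS$opo
  rot[4] = sumDS$opos
  rot[5] = umDS$oposs
  rot[6] = mDS$opossu
  rot[7] = DS$opossum
  rot[8] = S$opossumD
  rot[9] = $opossumDS
Sorted (with $ < everything):
  sorted[0] = $opossumDS
  sorted[1] = DS$opossum
  sorted[2] = S$opossumD
  sorted[3] = mDS$opossu
  sorted[4] = opossumDS$
  sorted[5] = ossumDS$op
  sorted[6] = possumDS$o
  sorted[7] = ssumDS$opo
  sorted[8] = sumDS$opos
  sorted[9] = umDS$oposs
sorted[1] = DS$opossum

Answer: DS$opossum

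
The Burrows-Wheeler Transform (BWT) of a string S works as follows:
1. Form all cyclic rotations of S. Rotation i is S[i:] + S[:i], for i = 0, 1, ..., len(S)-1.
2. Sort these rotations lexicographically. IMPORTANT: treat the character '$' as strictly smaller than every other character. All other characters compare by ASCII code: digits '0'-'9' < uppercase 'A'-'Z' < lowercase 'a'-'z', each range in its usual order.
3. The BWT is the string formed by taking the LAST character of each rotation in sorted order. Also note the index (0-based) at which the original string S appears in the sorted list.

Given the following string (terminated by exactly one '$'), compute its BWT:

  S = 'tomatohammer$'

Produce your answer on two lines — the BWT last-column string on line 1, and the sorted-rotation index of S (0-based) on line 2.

Answer: rhmmoomattea$
12

Derivation:
All 13 rotations (rotation i = S[i:]+S[:i]):
  rot[0] = tomatohammer$
  rot[1] = omatohammer$t
  rot[2] = matohammer$to
  rot[3] = atohammer$tom
  rot[4] = tohammer$toma
  rot[5] = ohammer$tomat
  rot[6] = hammer$tomato
  rot[7] = ammer$tomatoh
  rot[8] = mmer$tomatoha
  rot[9] = mer$tomatoham
  rot[10] = er$tomatohamm
  rot[11] = r$tomatohamme
  rot[12] = $tomatohammer
Sorted (with $ < everything):
  sorted[0] = $tomatohammer  (last char: 'r')
  sorted[1] = ammer$tomatoh  (last char: 'h')
  sorted[2] = atohammer$tom  (last char: 'm')
  sorted[3] = er$tomatohamm  (last char: 'm')
  sorted[4] = hammer$tomato  (last char: 'o')
  sorted[5] = matohammer$to  (last char: 'o')
  sorted[6] = mer$tomatoham  (last char: 'm')
  sorted[7] = mmer$tomatoha  (last char: 'a')
  sorted[8] = ohammer$tomat  (last char: 't')
  sorted[9] = omatohammer$t  (last char: 't')
  sorted[10] = r$tomatohamme  (last char: 'e')
  sorted[11] = tohammer$toma  (last char: 'a')
  sorted[12] = tomatohammer$  (last char: '$')
Last column: rhmmoomattea$
Original string S is at sorted index 12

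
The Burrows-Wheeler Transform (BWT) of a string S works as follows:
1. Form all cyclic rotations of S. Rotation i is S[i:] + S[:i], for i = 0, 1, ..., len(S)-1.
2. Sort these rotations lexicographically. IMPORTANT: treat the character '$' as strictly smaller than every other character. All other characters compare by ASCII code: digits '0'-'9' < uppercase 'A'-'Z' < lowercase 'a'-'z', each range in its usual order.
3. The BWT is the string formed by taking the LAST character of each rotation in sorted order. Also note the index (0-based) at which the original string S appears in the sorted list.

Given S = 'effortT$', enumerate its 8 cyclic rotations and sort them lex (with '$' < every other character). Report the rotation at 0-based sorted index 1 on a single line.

All 8 rotations (rotation i = S[i:]+S[:i]):
  rot[0] = effortT$
  rot[1] = ffortT$e
  rot[2] = fortT$ef
  rot[3] = ortT$eff
  rot[4] = rtT$effo
  rot[5] = tT$effor
  rot[6] = T$effort
  rot[7] = $effortT
Sorted (with $ < everything):
  sorted[0] = $effortT
  sorted[1] = T$effort
  sorted[2] = effortT$
  sorted[3] = ffortT$e
  sorted[4] = fortT$ef
  sorted[5] = ortT$eff
  sorted[6] = rtT$effo
  sorted[7] = tT$effor
sorted[1] = T$effort

Answer: T$effort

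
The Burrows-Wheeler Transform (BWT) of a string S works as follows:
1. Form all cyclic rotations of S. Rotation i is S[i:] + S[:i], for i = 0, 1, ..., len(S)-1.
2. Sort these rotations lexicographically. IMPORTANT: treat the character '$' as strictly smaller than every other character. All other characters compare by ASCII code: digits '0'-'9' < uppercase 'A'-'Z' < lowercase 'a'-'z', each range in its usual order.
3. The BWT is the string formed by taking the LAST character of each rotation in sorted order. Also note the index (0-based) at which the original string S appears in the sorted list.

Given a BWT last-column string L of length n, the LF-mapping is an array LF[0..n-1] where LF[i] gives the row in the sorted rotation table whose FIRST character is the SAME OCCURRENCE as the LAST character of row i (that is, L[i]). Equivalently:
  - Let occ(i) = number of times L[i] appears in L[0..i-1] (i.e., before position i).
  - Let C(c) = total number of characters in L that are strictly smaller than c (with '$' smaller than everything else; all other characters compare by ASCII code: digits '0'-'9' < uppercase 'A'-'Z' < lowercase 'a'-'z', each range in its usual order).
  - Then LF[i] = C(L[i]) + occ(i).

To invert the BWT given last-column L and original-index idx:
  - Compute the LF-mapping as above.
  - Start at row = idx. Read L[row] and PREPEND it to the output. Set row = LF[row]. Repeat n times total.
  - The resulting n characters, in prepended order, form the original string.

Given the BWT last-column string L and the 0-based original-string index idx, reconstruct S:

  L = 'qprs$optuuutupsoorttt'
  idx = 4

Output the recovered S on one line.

LF mapping: 7 4 8 10 0 1 5 12 17 18 19 13 20 6 11 2 3 9 14 15 16
Walk LF starting at row 4, prepending L[row]:
  step 1: row=4, L[4]='$', prepend. Next row=LF[4]=0
  step 2: row=0, L[0]='q', prepend. Next row=LF[0]=7
  step 3: row=7, L[7]='t', prepend. Next row=LF[7]=12
  step 4: row=12, L[12]='u', prepend. Next row=LF[12]=20
  step 5: row=20, L[20]='t', prepend. Next row=LF[20]=16
  step 6: row=16, L[16]='o', prepend. Next row=LF[16]=3
  step 7: row=3, L[3]='s', prepend. Next row=LF[3]=10
  step 8: row=10, L[10]='u', prepend. Next row=LF[10]=19
  step 9: row=19, L[19]='t', prepend. Next row=LF[19]=15
  step 10: row=15, L[15]='o', prepend. Next row=LF[15]=2
  step 11: row=2, L[2]='r', prepend. Next row=LF[2]=8
  step 12: row=8, L[8]='u', prepend. Next row=LF[8]=17
  step 13: row=17, L[17]='r', prepend. Next row=LF[17]=9
  step 14: row=9, L[9]='u', prepend. Next row=LF[9]=18
  step 15: row=18, L[18]='t', prepend. Next row=LF[18]=14
  step 16: row=14, L[14]='s', prepend. Next row=LF[14]=11
  step 17: row=11, L[11]='t', prepend. Next row=LF[11]=13
  step 18: row=13, L[13]='p', prepend. Next row=LF[13]=6
  step 19: row=6, L[6]='p', prepend. Next row=LF[6]=5
  step 20: row=5, L[5]='o', prepend. Next row=LF[5]=1
  step 21: row=1, L[1]='p', prepend. Next row=LF[1]=4
Reversed output: popptstururotusotutq$

Answer: popptstururotusotutq$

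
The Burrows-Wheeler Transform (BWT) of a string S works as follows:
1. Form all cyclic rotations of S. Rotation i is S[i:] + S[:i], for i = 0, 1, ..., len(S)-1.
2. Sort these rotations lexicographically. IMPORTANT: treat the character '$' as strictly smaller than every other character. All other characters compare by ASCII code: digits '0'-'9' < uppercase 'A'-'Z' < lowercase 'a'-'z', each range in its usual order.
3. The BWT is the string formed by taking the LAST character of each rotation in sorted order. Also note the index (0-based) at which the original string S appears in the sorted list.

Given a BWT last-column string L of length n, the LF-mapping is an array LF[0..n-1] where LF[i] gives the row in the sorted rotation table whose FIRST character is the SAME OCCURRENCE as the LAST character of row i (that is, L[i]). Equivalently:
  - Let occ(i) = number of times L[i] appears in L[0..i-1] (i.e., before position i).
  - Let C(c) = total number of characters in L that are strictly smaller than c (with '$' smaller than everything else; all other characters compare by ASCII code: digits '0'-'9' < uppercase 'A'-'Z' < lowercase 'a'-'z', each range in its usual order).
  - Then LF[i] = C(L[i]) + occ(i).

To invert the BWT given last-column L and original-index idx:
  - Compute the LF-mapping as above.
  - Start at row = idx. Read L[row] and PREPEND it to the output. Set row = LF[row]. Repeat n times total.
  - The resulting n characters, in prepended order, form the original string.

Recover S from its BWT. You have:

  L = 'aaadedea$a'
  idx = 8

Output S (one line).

Answer: eadaedaaa$

Derivation:
LF mapping: 1 2 3 6 8 7 9 4 0 5
Walk LF starting at row 8, prepending L[row]:
  step 1: row=8, L[8]='$', prepend. Next row=LF[8]=0
  step 2: row=0, L[0]='a', prepend. Next row=LF[0]=1
  step 3: row=1, L[1]='a', prepend. Next row=LF[1]=2
  step 4: row=2, L[2]='a', prepend. Next row=LF[2]=3
  step 5: row=3, L[3]='d', prepend. Next row=LF[3]=6
  step 6: row=6, L[6]='e', prepend. Next row=LF[6]=9
  step 7: row=9, L[9]='a', prepend. Next row=LF[9]=5
  step 8: row=5, L[5]='d', prepend. Next row=LF[5]=7
  step 9: row=7, L[7]='a', prepend. Next row=LF[7]=4
  step 10: row=4, L[4]='e', prepend. Next row=LF[4]=8
Reversed output: eadaedaaa$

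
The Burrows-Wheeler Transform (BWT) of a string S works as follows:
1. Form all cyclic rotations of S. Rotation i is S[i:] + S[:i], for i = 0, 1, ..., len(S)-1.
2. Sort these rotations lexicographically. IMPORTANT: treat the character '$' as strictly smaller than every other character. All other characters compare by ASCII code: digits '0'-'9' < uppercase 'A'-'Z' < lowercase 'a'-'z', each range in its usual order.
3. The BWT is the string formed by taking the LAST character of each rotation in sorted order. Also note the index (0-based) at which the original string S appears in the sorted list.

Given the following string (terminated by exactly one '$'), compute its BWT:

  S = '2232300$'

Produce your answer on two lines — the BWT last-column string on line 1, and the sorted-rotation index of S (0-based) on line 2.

Answer: 003$3222
3

Derivation:
All 8 rotations (rotation i = S[i:]+S[:i]):
  rot[0] = 2232300$
  rot[1] = 232300$2
  rot[2] = 32300$22
  rot[3] = 2300$223
  rot[4] = 300$2232
  rot[5] = 00$22323
  rot[6] = 0$223230
  rot[7] = $2232300
Sorted (with $ < everything):
  sorted[0] = $2232300  (last char: '0')
  sorted[1] = 0$223230  (last char: '0')
  sorted[2] = 00$22323  (last char: '3')
  sorted[3] = 2232300$  (last char: '$')
  sorted[4] = 2300$223  (last char: '3')
  sorted[5] = 232300$2  (last char: '2')
  sorted[6] = 300$2232  (last char: '2')
  sorted[7] = 32300$22  (last char: '2')
Last column: 003$3222
Original string S is at sorted index 3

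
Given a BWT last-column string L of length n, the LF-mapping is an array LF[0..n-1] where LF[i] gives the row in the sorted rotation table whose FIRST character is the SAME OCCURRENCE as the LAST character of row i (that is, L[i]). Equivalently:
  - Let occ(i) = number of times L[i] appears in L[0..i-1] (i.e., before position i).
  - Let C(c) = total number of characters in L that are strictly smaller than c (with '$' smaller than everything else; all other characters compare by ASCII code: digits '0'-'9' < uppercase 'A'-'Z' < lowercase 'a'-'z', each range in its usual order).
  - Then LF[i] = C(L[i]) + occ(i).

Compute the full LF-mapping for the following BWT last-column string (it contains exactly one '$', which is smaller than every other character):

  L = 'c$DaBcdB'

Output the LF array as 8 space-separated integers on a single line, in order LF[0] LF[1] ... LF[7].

Char counts: '$':1, 'B':2, 'D':1, 'a':1, 'c':2, 'd':1
C (first-col start): C('$')=0, C('B')=1, C('D')=3, C('a')=4, C('c')=5, C('d')=7
L[0]='c': occ=0, LF[0]=C('c')+0=5+0=5
L[1]='$': occ=0, LF[1]=C('$')+0=0+0=0
L[2]='D': occ=0, LF[2]=C('D')+0=3+0=3
L[3]='a': occ=0, LF[3]=C('a')+0=4+0=4
L[4]='B': occ=0, LF[4]=C('B')+0=1+0=1
L[5]='c': occ=1, LF[5]=C('c')+1=5+1=6
L[6]='d': occ=0, LF[6]=C('d')+0=7+0=7
L[7]='B': occ=1, LF[7]=C('B')+1=1+1=2

Answer: 5 0 3 4 1 6 7 2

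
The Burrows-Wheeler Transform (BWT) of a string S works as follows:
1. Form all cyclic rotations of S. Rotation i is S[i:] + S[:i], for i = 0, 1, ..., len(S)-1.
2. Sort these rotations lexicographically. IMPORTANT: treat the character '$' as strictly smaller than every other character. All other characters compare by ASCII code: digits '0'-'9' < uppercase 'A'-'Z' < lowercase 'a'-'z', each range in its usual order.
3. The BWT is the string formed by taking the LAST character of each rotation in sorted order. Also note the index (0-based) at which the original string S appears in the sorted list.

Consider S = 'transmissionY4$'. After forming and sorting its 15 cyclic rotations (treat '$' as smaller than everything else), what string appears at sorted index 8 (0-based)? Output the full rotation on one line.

All 15 rotations (rotation i = S[i:]+S[:i]):
  rot[0] = transmissionY4$
  rot[1] = ransmissionY4$t
  rot[2] = ansmissionY4$tr
  rot[3] = nsmissionY4$tra
  rot[4] = smissionY4$tran
  rot[5] = missionY4$trans
  rot[6] = issionY4$transm
  rot[7] = ssionY4$transmi
  rot[8] = sionY4$transmis
  rot[9] = ionY4$transmiss
  rot[10] = onY4$transmissi
  rot[11] = nY4$transmissio
  rot[12] = Y4$transmission
  rot[13] = 4$transmissionY
  rot[14] = $transmissionY4
Sorted (with $ < everything):
  sorted[0] = $transmissionY4
  sorted[1] = 4$transmissionY
  sorted[2] = Y4$transmission
  sorted[3] = ansmissionY4$tr
  sorted[4] = ionY4$transmiss
  sorted[5] = issionY4$transm
  sorted[6] = missionY4$trans
  sorted[7] = nY4$transmissio
  sorted[8] = nsmissionY4$tra
  sorted[9] = onY4$transmissi
  sorted[10] = ransmissionY4$t
  sorted[11] = sionY4$transmis
  sorted[12] = smissionY4$tran
  sorted[13] = ssionY4$transmi
  sorted[14] = transmissionY4$
sorted[8] = nsmissionY4$tra

Answer: nsmissionY4$tra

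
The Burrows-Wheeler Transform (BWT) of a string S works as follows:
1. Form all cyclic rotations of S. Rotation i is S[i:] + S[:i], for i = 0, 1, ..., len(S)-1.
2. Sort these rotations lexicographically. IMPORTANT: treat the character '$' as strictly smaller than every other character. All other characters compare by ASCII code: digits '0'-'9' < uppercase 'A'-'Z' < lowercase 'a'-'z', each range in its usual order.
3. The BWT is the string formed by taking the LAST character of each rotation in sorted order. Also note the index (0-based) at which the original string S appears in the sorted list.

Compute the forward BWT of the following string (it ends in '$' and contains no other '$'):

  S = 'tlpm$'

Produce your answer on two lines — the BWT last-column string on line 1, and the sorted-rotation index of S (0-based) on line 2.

Answer: mtpl$
4

Derivation:
All 5 rotations (rotation i = S[i:]+S[:i]):
  rot[0] = tlpm$
  rot[1] = lpm$t
  rot[2] = pm$tl
  rot[3] = m$tlp
  rot[4] = $tlpm
Sorted (with $ < everything):
  sorted[0] = $tlpm  (last char: 'm')
  sorted[1] = lpm$t  (last char: 't')
  sorted[2] = m$tlp  (last char: 'p')
  sorted[3] = pm$tl  (last char: 'l')
  sorted[4] = tlpm$  (last char: '$')
Last column: mtpl$
Original string S is at sorted index 4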